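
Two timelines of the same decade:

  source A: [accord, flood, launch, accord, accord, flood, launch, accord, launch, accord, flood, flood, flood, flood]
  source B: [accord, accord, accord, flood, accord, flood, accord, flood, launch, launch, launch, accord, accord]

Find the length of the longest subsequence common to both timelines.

8

Match accord (source A #1, source B #3), then flood (source A #2, source B #4), then accord (source A #4, source B #5), then accord (source A #5, source B #7), then flood (source A #6, source B #8), then launch (source A #7, source B #11), then accord (source A #8, source B #12), then accord (source A #10, source B #13) — 8 events in the same relative order in both. Since dp[14][13] = 8, nothing longer is possible.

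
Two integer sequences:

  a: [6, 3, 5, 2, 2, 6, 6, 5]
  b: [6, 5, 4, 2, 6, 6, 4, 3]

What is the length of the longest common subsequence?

Let dp[i][j] be the LCS length of the first i values of a and the first j values of b. dp[i][j] = dp[i-1][j-1]+1 when the i-th and j-th values match, else max(dp[i-1][j], dp[i][j-1]).
    ·  6  5  4  2  6  6  4  3
 ·  0  0  0  0  0  0  0  0  0
 6  0  1  1  1  1  1  1  1  1
 3  0  1  1  1  1  1  1  1  2
 5  0  1  2  2  2  2  2  2  2
 2  0  1  2  2  3  3  3  3  3
 2  0  1  2  2  3  3  3  3  3
 6  0  1  2  2  3  4  4  4  4
 6  0  1  2  2  3  4  5  5  5
 5  0  1  2  2  3  4  5  5  5
dp[8][8] = 5. One LCS (by backtracking along matches): 6, 5, 2, 6, 6.

5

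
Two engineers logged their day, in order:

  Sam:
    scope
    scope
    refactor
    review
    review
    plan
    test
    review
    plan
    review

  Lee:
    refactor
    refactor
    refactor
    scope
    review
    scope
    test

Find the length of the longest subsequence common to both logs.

3

Pick scope (Sam #1, Lee #4), scope (Sam #2, Lee #6), test (Sam #7, Lee #7); all 3 tasks appear in both, in order. The LCS DP gives dp[10][7] = 3, so this is optimal.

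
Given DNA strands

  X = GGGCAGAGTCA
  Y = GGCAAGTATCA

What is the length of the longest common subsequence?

9

Match G at X[2]=Y[1], then G at X[3]=Y[2], then C at X[4]=Y[3], then A at X[5]=Y[5], then G at X[6]=Y[6], then A at X[7]=Y[8], then T at X[9]=Y[9], then C at X[10]=Y[10], then A at X[11]=Y[11] — 9 bases in the same relative order in both. The LCS DP gives dp[11][11] = 9, so this is optimal.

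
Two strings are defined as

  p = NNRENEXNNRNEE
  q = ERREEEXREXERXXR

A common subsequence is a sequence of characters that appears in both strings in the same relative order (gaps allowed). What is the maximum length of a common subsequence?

7

Match R (p #3, q #3), E (p #4, q #5), E (p #6, q #6), X (p #7, q #7), R (p #10, q #8), E (p #12, q #9), E (p #13, q #11) — 7 characters in the same relative order in both. dp[13][15] = 7 confirms this is the maximum.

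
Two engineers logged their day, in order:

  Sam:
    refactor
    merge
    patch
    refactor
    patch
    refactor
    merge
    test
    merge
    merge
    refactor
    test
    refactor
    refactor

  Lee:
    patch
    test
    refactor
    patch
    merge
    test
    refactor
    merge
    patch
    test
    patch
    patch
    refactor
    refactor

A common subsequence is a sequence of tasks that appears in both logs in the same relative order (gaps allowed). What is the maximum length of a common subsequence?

Pick patch [3,1], then refactor [4,3], then patch [5,4], then merge [7,5], then test [8,6], then merge [9,8], then test [12,10], then refactor [13,13], then refactor [14,14]; all 9 tasks appear in both, in order, and the DP table's final entry dp[14][14] is also 9, so no common subsequence is longer.

9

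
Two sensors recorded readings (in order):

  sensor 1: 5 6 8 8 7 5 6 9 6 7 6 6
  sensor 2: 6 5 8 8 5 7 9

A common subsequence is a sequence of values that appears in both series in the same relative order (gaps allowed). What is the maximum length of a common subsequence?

Pick 5 (sensor 1 #1, sensor 2 #2) → 8 (sensor 1 #3, sensor 2 #3) → 8 (sensor 1 #4, sensor 2 #4) → 7 (sensor 1 #5, sensor 2 #6) → 9 (sensor 1 #8, sensor 2 #7); all 5 values appear in both, in order. Since dp[12][7] = 5, nothing longer is possible.

5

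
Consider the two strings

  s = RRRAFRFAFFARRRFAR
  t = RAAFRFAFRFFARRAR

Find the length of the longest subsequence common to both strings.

13

Match R at s[1]=t[1], A at s[4]=t[3], F at s[5]=t[4], R at s[6]=t[5], F at s[7]=t[6], A at s[8]=t[7], F at s[9]=t[10], F at s[10]=t[11], A at s[11]=t[12], R at s[13]=t[13], R at s[14]=t[14], A at s[16]=t[15], R at s[17]=t[16] — 13 characters in the same relative order in both. dp[17][16] = 13 confirms this is the maximum.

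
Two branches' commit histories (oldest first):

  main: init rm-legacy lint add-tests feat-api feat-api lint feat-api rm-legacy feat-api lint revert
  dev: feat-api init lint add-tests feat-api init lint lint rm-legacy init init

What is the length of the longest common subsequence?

One common subsequence of length 6: init at main[1]=dev[2], lint at main[3]=dev[3], add-tests at main[4]=dev[4], feat-api at main[5]=dev[5], lint at main[7]=dev[8], rm-legacy at main[9]=dev[9]. dp[12][11] = 6 confirms this is the maximum.

6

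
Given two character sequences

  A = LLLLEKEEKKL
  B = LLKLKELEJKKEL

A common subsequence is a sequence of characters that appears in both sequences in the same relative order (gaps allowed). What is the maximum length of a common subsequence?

9

Match L [1,1], L [2,2], L [4,4], K [6,5], E [7,6], E [8,8], K [9,10], K [10,11], L [11,13] — 9 characters in the same relative order in both, and the DP table's final entry dp[11][13] is also 9, so no common subsequence is longer.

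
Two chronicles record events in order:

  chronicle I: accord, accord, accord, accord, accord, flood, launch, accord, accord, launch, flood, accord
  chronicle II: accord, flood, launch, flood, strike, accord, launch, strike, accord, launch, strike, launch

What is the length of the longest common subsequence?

6

Pick accord (chronicle I #5, chronicle II #1), flood (chronicle I #6, chronicle II #2), launch (chronicle I #7, chronicle II #3), accord (chronicle I #8, chronicle II #6), accord (chronicle I #9, chronicle II #9), launch (chronicle I #10, chronicle II #12); all 6 events appear in both, in order. The LCS DP gives dp[12][12] = 6, so this is optimal.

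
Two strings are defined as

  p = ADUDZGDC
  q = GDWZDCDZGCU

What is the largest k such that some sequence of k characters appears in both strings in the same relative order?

Let dp[i][j] be the LCS length of the first i characters of p and the first j characters of q. dp[i][j] = dp[i-1][j-1]+1 when the i-th and j-th characters match, else max(dp[i-1][j], dp[i][j-1]).
    ·  G  D  W  Z  D  C  D  Z  G  C  U
 ·  0  0  0  0  0  0  0  0  0  0  0  0
 A  0  0  0  0  0  0  0  0  0  0  0  0
 D  0  0  1  1  1  1  1  1  1  1  1  1
 U  0  0  1  1  1  1  1  1  1  1  1  2
 D  0  0  1  1  1  2  2  2  2  2  2  2
 Z  0  0  1  1  2  2  2  2  3  3  3  3
 G  0  1  1  1  2  2  2  2  3  4  4  4
 D  0  1  2  2  2  3  3  3  3  4  4  4
 C  0  1  2  2  2  3  4  4  4  4  5  5
dp[8][11] = 5. One LCS (by backtracking along matches): DDZGC.

5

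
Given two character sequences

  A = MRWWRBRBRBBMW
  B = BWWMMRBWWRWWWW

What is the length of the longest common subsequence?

Match M at A[1]=B[5] → R at A[2]=B[6] → W at A[3]=B[8] → W at A[4]=B[9] → R at A[5]=B[10] → W at A[13]=B[14] — 6 characters in the same relative order in both. Since dp[13][14] = 6, nothing longer is possible.

6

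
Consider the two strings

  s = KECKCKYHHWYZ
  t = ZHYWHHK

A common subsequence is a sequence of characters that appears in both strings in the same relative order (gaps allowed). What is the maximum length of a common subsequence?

3

One common subsequence of length 3: Y at s[7]=t[3], then H at s[8]=t[5], then H at s[9]=t[6]. The LCS DP gives dp[12][7] = 3, so this is optimal.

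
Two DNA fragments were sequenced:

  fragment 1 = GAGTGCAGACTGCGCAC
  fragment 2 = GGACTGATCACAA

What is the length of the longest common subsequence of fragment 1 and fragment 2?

One common subsequence of length 9: G (fragment 1 #1, fragment 2 #2), A (fragment 1 #2, fragment 2 #3), T (fragment 1 #4, fragment 2 #5), G (fragment 1 #8, fragment 2 #6), A (fragment 1 #9, fragment 2 #7), T (fragment 1 #11, fragment 2 #8), C (fragment 1 #13, fragment 2 #9), C (fragment 1 #15, fragment 2 #11), A (fragment 1 #16, fragment 2 #13). The LCS DP gives dp[17][13] = 9, so this is optimal.

9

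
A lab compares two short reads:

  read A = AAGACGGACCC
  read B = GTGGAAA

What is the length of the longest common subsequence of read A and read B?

Match G [3,1]; then G [6,3]; then G [7,4]; then A [8,7] — 4 bases in the same relative order in both, and the DP table's final entry dp[11][7] is also 4, so no common subsequence is longer.

4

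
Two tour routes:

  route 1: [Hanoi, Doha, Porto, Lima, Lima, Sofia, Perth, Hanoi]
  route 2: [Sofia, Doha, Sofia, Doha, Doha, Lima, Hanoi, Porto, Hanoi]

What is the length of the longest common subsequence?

Taking Hanoi at route 1[1]=route 2[7]; then Porto at route 1[3]=route 2[8]; then Hanoi at route 1[8]=route 2[9] gives a common subsequence of length 3. dp[8][9] = 3 confirms this is the maximum.

3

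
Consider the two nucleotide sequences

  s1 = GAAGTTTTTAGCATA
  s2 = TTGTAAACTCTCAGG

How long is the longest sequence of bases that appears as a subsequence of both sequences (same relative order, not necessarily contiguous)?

Match G (s1 #1, s2 #3); then A (s1 #2, s2 #6); then A (s1 #3, s2 #7); then T (s1 #5, s2 #9); then T (s1 #6, s2 #11); then A (s1 #10, s2 #13); then G (s1 #11, s2 #15) — 7 bases in the same relative order in both, and the DP table's final entry dp[15][15] is also 7, so no common subsequence is longer.

7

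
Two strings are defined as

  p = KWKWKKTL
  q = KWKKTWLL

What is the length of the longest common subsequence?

6

Let dp[i][j] be the LCS length of the first i characters of p and the first j characters of q. dp[i][j] = dp[i-1][j-1]+1 when the i-th and j-th characters match, else max(dp[i-1][j], dp[i][j-1]).
    ·  K  W  K  K  T  W  L  L
 ·  0  0  0  0  0  0  0  0  0
 K  0  1  1  1  1  1  1  1  1
 W  0  1  2  2  2  2  2  2  2
 K  0  1  2  3  3  3  3  3  3
 W  0  1  2  3  3  3  4  4  4
 K  0  1  2  3  4  4  4  4  4
 K  0  1  2  3  4  4  4  4  4
 T  0  1  2  3  4  5  5  5  5
 L  0  1  2  3  4  5  5  6  6
dp[8][8] = 6. One LCS (by backtracking along matches): KWKKTL.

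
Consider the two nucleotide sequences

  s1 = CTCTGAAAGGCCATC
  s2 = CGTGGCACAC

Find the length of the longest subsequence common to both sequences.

Match C at s1[1]=s2[1], then T at s1[4]=s2[3], then G at s1[9]=s2[4], then G at s1[10]=s2[5], then C at s1[11]=s2[6], then C at s1[12]=s2[8], then A at s1[13]=s2[9], then C at s1[15]=s2[10] — 8 bases in the same relative order in both. The LCS DP gives dp[15][10] = 8, so this is optimal.

8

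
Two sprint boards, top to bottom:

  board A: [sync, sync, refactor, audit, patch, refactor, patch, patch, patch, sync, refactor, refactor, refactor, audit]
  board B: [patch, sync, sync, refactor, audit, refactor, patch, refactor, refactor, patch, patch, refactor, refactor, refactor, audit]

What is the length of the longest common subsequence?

Taking sync (board A #1, board B #2), sync (board A #2, board B #3), refactor (board A #3, board B #4), audit (board A #4, board B #5), patch (board A #5, board B #7), refactor (board A #6, board B #9), patch (board A #8, board B #10), patch (board A #9, board B #11), refactor (board A #11, board B #12), refactor (board A #12, board B #13), refactor (board A #13, board B #14), audit (board A #14, board B #15) gives a common subsequence of length 12. dp[14][15] = 12 confirms this is the maximum.

12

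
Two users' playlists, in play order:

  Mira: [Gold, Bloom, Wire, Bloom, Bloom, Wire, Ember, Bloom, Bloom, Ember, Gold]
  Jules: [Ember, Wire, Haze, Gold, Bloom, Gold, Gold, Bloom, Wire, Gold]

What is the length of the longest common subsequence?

Pick Gold at Mira[1]=Jules[4]; then Bloom at Mira[2]=Jules[5]; then Bloom at Mira[5]=Jules[8]; then Wire at Mira[6]=Jules[9]; then Gold at Mira[11]=Jules[10]; all 5 songs appear in both, in order, and the DP table's final entry dp[11][10] is also 5, so no common subsequence is longer.

5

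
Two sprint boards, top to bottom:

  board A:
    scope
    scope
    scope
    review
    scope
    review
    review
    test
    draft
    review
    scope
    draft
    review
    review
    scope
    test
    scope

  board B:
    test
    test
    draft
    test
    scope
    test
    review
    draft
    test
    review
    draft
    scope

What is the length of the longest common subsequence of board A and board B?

6

Taking scope (board A #1, board B #5); then review (board A #4, board B #7); then test (board A #8, board B #9); then review (board A #10, board B #10); then draft (board A #12, board B #11); then scope (board A #17, board B #12) gives a common subsequence of length 6. dp[17][12] = 6 confirms this is the maximum.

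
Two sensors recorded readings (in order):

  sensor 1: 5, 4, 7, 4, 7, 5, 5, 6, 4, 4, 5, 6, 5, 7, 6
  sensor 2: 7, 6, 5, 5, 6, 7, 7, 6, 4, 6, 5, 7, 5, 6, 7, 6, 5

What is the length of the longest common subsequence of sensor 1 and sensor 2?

Match 5 (sensor 1 #1, sensor 2 #4); then 7 (sensor 1 #3, sensor 2 #6); then 7 (sensor 1 #5, sensor 2 #7); then 6 (sensor 1 #8, sensor 2 #8); then 4 (sensor 1 #9, sensor 2 #9); then 5 (sensor 1 #11, sensor 2 #13); then 6 (sensor 1 #12, sensor 2 #14); then 7 (sensor 1 #14, sensor 2 #15); then 6 (sensor 1 #15, sensor 2 #16) — 9 values in the same relative order in both. Since dp[15][17] = 9, nothing longer is possible.

9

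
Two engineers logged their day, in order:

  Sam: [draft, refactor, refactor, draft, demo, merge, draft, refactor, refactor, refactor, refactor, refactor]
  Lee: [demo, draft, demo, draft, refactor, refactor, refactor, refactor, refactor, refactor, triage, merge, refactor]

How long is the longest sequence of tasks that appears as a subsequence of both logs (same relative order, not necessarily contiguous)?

Match draft [1,4], then refactor [2,5], then refactor [3,6], then refactor [8,7], then refactor [9,8], then refactor [10,9], then refactor [11,10], then refactor [12,13] — 8 tasks in the same relative order in both. The LCS DP gives dp[12][13] = 8, so this is optimal.

8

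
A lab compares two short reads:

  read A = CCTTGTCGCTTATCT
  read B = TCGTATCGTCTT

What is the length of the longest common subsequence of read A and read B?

8

Match C at read A[1]=read B[2]; then T at read A[3]=read B[4]; then T at read A[4]=read B[6]; then G at read A[5]=read B[8]; then T at read A[6]=read B[9]; then C at read A[9]=read B[10]; then T at read A[13]=read B[11]; then T at read A[15]=read B[12] — 8 bases in the same relative order in both. The LCS DP gives dp[15][12] = 8, so this is optimal.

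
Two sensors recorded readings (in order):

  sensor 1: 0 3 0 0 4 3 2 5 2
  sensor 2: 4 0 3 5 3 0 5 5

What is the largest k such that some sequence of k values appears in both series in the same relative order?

4

Let dp[i][j] be the LCS length of the first i values of sensor 1 and the first j values of sensor 2. dp[i][j] = dp[i-1][j-1]+1 when the i-th and j-th values match, else max(dp[i-1][j], dp[i][j-1]).
    ·  4  0  3  5  3  0  5  5
 ·  0  0  0  0  0  0  0  0  0
 0  0  0  1  1  1  1  1  1  1
 3  0  0  1  2  2  2  2  2  2
 0  0  0  1  2  2  2  3  3  3
 0  0  0  1  2  2  2  3  3  3
 4  0  1  1  2  2  2  3  3  3
 3  0  1  1  2  2  3  3  3  3
 2  0  1  1  2  2  3  3  3  3
 5  0  1  1  2  3  3  3  4  4
 2  0  1  1  2  3  3  3  4  4
dp[9][8] = 4. One LCS (by backtracking along matches): 0, 3, 0, 5.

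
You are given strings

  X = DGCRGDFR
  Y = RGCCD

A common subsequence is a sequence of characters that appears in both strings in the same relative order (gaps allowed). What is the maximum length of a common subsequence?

3

One common subsequence of length 3: G at X[2]=Y[2], then C at X[3]=Y[4], then D at X[6]=Y[5]. dp[8][5] = 3 confirms this is the maximum.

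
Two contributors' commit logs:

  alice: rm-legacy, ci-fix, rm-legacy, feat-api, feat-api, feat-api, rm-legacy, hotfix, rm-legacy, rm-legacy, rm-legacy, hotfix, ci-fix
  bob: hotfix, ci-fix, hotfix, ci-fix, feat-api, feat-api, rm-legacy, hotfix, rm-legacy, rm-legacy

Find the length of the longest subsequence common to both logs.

7

One common subsequence of length 7: ci-fix [2,4], then feat-api [5,5], then feat-api [6,6], then rm-legacy [7,7], then hotfix [8,8], then rm-legacy [10,9], then rm-legacy [11,10]. dp[13][10] = 7 confirms this is the maximum.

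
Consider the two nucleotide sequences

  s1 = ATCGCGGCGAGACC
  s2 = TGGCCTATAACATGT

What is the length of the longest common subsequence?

Taking T (s1 #2, s2 #1) → G (s1 #4, s2 #3) → C (s1 #5, s2 #4) → C (s1 #8, s2 #5) → A (s1 #10, s2 #9) → A (s1 #12, s2 #10) → C (s1 #13, s2 #11) gives a common subsequence of length 7. The LCS DP gives dp[14][15] = 7, so this is optimal.

7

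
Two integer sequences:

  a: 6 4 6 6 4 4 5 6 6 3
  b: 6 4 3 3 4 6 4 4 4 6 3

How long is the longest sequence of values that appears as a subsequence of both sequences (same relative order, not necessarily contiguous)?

7

Let dp[i][j] be the LCS length of the first i values of a and the first j values of b. dp[i][j] = dp[i-1][j-1]+1 when the i-th and j-th values match, else max(dp[i-1][j], dp[i][j-1]).
    ·  6  4  3  3  4  6  4  4  4  6  3
 ·  0  0  0  0  0  0  0  0  0  0  0  0
 6  0  1  1  1  1  1  1  1  1  1  1  1
 4  0  1  2  2  2  2  2  2  2  2  2  2
 6  0  1  2  2  2  2  3  3  3  3  3  3
 6  0  1  2  2  2  2  3  3  3  3  4  4
 4  0  1  2  2  2  3  3  4  4  4  4  4
 4  0  1  2  2  2  3  3  4  5  5  5  5
 5  0  1  2  2  2  3  3  4  5  5  5  5
 6  0  1  2  2  2  3  4  4  5  5  6  6
 6  0  1  2  2  2  3  4  4  5  5  6  6
 3  0  1  2  3  3  3  4  4  5  5  6  7
dp[10][11] = 7. One LCS (by backtracking along matches): 6, 4, 6, 4, 4, 6, 3.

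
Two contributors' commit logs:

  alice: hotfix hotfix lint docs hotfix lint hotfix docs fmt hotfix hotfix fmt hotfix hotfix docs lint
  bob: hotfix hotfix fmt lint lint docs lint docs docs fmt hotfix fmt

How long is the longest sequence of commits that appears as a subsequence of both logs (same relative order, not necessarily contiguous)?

One common subsequence of length 9: hotfix [1,1] → hotfix [2,2] → lint [3,5] → docs [4,6] → lint [6,7] → docs [8,9] → fmt [9,10] → hotfix [11,11] → fmt [12,12]. dp[16][12] = 9 confirms this is the maximum.

9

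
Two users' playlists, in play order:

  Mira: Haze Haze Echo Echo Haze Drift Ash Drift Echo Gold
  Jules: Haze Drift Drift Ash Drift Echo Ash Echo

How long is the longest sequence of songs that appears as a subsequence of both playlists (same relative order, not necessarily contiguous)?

5

Taking Haze [1,1]; then Drift [6,3]; then Ash [7,4]; then Drift [8,5]; then Echo [9,8] gives a common subsequence of length 5, and the DP table's final entry dp[10][8] is also 5, so no common subsequence is longer.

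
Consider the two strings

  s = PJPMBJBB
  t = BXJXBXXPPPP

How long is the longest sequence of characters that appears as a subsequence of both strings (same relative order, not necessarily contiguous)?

3

Taking B [5,1] → J [6,3] → B [7,5] gives a common subsequence of length 3, and the DP table's final entry dp[8][11] is also 3, so no common subsequence is longer.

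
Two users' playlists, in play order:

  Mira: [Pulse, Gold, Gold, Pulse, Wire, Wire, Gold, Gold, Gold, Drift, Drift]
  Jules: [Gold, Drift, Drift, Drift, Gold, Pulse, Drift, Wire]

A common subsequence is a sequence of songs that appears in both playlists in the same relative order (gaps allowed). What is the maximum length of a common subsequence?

Taking Gold [2,1] → Gold [3,5] → Pulse [4,6] → Wire [6,8] gives a common subsequence of length 4, and the DP table's final entry dp[11][8] is also 4, so no common subsequence is longer.

4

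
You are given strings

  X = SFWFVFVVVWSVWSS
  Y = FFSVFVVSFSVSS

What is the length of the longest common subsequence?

Pick F at X[2]=Y[1] → F at X[4]=Y[2] → V at X[5]=Y[4] → F at X[6]=Y[5] → V at X[7]=Y[6] → V at X[8]=Y[7] → S at X[11]=Y[10] → V at X[12]=Y[11] → S at X[14]=Y[12] → S at X[15]=Y[13]; all 10 characters appear in both, in order. Since dp[15][13] = 10, nothing longer is possible.

10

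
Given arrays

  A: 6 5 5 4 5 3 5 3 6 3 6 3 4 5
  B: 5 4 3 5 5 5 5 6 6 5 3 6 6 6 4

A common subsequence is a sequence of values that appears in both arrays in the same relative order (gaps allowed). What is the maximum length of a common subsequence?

8

One common subsequence of length 8: 5 at A[2]=B[5] → 5 at A[3]=B[6] → 5 at A[5]=B[7] → 5 at A[7]=B[10] → 3 at A[8]=B[11] → 6 at A[9]=B[13] → 6 at A[11]=B[14] → 4 at A[13]=B[15], and the DP table's final entry dp[14][15] is also 8, so no common subsequence is longer.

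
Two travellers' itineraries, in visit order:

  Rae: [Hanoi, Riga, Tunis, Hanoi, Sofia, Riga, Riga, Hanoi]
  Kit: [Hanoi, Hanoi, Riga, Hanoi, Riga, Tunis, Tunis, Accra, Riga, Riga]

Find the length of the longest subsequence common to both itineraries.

Taking Hanoi (Rae #1, Kit #4) → Riga (Rae #2, Kit #5) → Tunis (Rae #3, Kit #7) → Riga (Rae #6, Kit #9) → Riga (Rae #7, Kit #10) gives a common subsequence of length 5. Since dp[8][10] = 5, nothing longer is possible.

5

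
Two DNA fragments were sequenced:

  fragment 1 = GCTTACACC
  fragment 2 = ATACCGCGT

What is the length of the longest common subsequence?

One common subsequence of length 5: T (fragment 1 #4, fragment 2 #2); then A (fragment 1 #5, fragment 2 #3); then C (fragment 1 #6, fragment 2 #4); then C (fragment 1 #8, fragment 2 #5); then C (fragment 1 #9, fragment 2 #7). The LCS DP gives dp[9][9] = 5, so this is optimal.

5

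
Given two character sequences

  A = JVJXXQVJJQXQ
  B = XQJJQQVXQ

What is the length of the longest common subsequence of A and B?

7

Let dp[i][j] be the LCS length of the first i characters of A and the first j characters of B. dp[i][j] = dp[i-1][j-1]+1 when the i-th and j-th characters match, else max(dp[i-1][j], dp[i][j-1]).
    ·  X  Q  J  J  Q  Q  V  X  Q
 ·  0  0  0  0  0  0  0  0  0  0
 J  0  0  0  1  1  1  1  1  1  1
 V  0  0  0  1  1  1  1  2  2  2
 J  0  0  0  1  2  2  2  2  2  2
 X  0  1  1  1  2  2  2  2  3  3
 X  0  1  1  1  2  2  2  2  3  3
 Q  0  1  2  2  2  3  3  3  3  4
 V  0  1  2  2  2  3  3  4  4  4
 J  0  1  2  3  3  3  3  4  4  4
 J  0  1  2  3  4  4  4  4  4  4
 Q  0  1  2  3  4  5  5  5  5  5
 X  0  1  2  3  4  5  5  5  6  6
 Q  0  1  2  3  4  5  6  6  6  7
dp[12][9] = 7. One LCS (by backtracking along matches): XQJJQXQ.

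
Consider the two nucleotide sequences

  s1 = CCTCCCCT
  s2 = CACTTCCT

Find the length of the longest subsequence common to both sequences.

6

Match C [1,1]; then C [2,3]; then T [3,5]; then C [6,6]; then C [7,7]; then T [8,8] — 6 bases in the same relative order in both. Since dp[8][8] = 6, nothing longer is possible.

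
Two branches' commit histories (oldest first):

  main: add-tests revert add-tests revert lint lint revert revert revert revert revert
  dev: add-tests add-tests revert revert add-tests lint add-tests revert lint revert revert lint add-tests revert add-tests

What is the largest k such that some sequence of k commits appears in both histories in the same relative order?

One common subsequence of length 8: add-tests (main #1, dev #2), revert (main #2, dev #4), add-tests (main #3, dev #7), revert (main #4, dev #8), lint (main #6, dev #9), revert (main #7, dev #10), revert (main #8, dev #11), revert (main #9, dev #14). dp[11][15] = 8 confirms this is the maximum.

8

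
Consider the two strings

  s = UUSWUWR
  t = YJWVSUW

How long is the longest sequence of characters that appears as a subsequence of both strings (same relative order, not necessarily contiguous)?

Match S [3,5] → U [5,6] → W [6,7] — 3 characters in the same relative order in both. The LCS DP gives dp[7][7] = 3, so this is optimal.

3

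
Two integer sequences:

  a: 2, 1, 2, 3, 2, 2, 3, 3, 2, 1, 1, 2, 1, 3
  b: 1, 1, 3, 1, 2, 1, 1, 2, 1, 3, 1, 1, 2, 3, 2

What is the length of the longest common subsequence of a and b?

9

Taking 1 [2,2], 3 [4,3], 2 [5,5], 2 [6,8], 3 [8,10], 1 [10,11], 1 [11,12], 2 [12,13], 3 [14,14] gives a common subsequence of length 9. The LCS DP gives dp[14][15] = 9, so this is optimal.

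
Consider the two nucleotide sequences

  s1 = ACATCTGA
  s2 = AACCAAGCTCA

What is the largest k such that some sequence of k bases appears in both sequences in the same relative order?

Taking A [1,2], C [2,4], A [3,6], T [4,9], C [5,10], A [8,11] gives a common subsequence of length 6, and the DP table's final entry dp[8][11] is also 6, so no common subsequence is longer.

6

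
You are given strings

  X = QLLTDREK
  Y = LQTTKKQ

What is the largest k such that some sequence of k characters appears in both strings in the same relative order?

Taking Q (X #1, Y #2) → T (X #4, Y #4) → K (X #8, Y #6) gives a common subsequence of length 3. dp[8][7] = 3 confirms this is the maximum.

3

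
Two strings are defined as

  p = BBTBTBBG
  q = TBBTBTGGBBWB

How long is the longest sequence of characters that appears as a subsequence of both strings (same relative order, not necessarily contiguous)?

Let dp[i][j] be the LCS length of the first i characters of p and the first j characters of q. dp[i][j] = dp[i-1][j-1]+1 when the i-th and j-th characters match, else max(dp[i-1][j], dp[i][j-1]).
    ·  T  B  B  T  B  T  G  G  B  B  W  B
 ·  0  0  0  0  0  0  0  0  0  0  0  0  0
 B  0  0  1  1  1  1  1  1  1  1  1  1  1
 B  0  0  1  2  2  2  2  2  2  2  2  2  2
 T  0  1  1  2  3  3  3  3  3  3  3  3  3
 B  0  1  2  2  3  4  4  4  4  4  4  4  4
 T  0  1  2  2  3  4  5  5  5  5  5  5  5
 B  0  1  2  3  3  4  5  5  5  6  6  6  6
 B  0  1  2  3  3  4  5  5  5  6  7  7  7
 G  0  1  2  3  3  4  5  6  6  6  7  7  7
dp[8][12] = 7. One LCS (by backtracking along matches): BBTBTBB.

7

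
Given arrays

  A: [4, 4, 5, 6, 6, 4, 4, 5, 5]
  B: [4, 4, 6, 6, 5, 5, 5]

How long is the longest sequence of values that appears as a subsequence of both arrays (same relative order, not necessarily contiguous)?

6

Match 4 (A #1, B #1), then 4 (A #2, B #2), then 6 (A #4, B #3), then 6 (A #5, B #4), then 5 (A #8, B #6), then 5 (A #9, B #7) — 6 values in the same relative order in both. dp[9][7] = 6 confirms this is the maximum.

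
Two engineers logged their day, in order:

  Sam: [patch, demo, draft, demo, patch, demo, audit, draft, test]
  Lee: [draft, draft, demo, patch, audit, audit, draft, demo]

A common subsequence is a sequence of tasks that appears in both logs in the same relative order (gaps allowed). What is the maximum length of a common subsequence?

5

One common subsequence of length 5: draft at Sam[3]=Lee[2] → demo at Sam[4]=Lee[3] → patch at Sam[5]=Lee[4] → audit at Sam[7]=Lee[6] → draft at Sam[8]=Lee[7]. Since dp[9][8] = 5, nothing longer is possible.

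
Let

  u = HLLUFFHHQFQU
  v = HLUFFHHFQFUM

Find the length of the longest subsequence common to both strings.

One common subsequence of length 10: H [1,1], L [3,2], U [4,3], F [5,4], F [6,5], H [7,6], H [8,7], Q [9,9], F [10,10], U [12,11], and the DP table's final entry dp[12][12] is also 10, so no common subsequence is longer.

10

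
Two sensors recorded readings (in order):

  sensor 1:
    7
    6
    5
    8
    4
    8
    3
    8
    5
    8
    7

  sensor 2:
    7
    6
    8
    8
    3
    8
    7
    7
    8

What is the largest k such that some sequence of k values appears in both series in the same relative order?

7

Pick 7 at sensor 1[1]=sensor 2[1]; then 6 at sensor 1[2]=sensor 2[2]; then 8 at sensor 1[4]=sensor 2[3]; then 8 at sensor 1[6]=sensor 2[4]; then 3 at sensor 1[7]=sensor 2[5]; then 8 at sensor 1[8]=sensor 2[6]; then 8 at sensor 1[10]=sensor 2[9]; all 7 values appear in both, in order. The LCS DP gives dp[11][9] = 7, so this is optimal.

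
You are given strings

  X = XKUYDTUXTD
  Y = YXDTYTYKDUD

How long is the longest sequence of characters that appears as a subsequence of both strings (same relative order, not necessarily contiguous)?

Let dp[i][j] be the LCS length of the first i characters of X and the first j characters of Y. dp[i][j] = dp[i-1][j-1]+1 when the i-th and j-th characters match, else max(dp[i-1][j], dp[i][j-1]).
    ·  Y  X  D  T  Y  T  Y  K  D  U  D
 ·  0  0  0  0  0  0  0  0  0  0  0  0
 X  0  0  1  1  1  1  1  1  1  1  1  1
 K  0  0  1  1  1  1  1  1  2  2  2  2
 U  0  0  1  1  1  1  1  1  2  2  3  3
 Y  0  1  1  1  1  2  2  2  2  2  3  3
 D  0  1  1  2  2  2  2  2  2  3  3  4
 T  0  1  1  2  3  3  3  3  3  3  3  4
 U  0  1  1  2  3  3  3  3  3  3  4  4
 X  0  1  2  2  3  3  3  3  3  3  4  4
 T  0  1  2  2  3  3  4  4  4  4  4  4
 D  0  1  2  3  3  3  4  4  4  5  5  5
dp[10][11] = 5. One LCS (by backtracking along matches): XKDUD.

5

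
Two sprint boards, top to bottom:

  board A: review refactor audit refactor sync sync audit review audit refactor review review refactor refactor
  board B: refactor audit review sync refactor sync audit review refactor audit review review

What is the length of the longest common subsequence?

9

Taking refactor (board A #2, board B #1); then audit (board A #3, board B #2); then refactor (board A #4, board B #5); then sync (board A #6, board B #6); then audit (board A #7, board B #7); then review (board A #8, board B #8); then audit (board A #9, board B #10); then review (board A #11, board B #11); then review (board A #12, board B #12) gives a common subsequence of length 9. dp[14][12] = 9 confirms this is the maximum.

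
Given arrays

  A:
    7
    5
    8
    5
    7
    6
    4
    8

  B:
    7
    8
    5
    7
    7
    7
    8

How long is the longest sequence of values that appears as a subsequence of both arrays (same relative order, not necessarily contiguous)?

Match 7 [1,1], then 8 [3,2], then 5 [4,3], then 7 [5,6], then 8 [8,7] — 5 values in the same relative order in both. The LCS DP gives dp[8][7] = 5, so this is optimal.

5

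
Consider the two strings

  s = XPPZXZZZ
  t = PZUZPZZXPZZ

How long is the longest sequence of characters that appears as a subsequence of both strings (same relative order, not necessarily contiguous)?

Let dp[i][j] be the LCS length of the first i characters of s and the first j characters of t. dp[i][j] = dp[i-1][j-1]+1 when the i-th and j-th characters match, else max(dp[i-1][j], dp[i][j-1]).
    ·  P  Z  U  Z  P  Z  Z  X  P  Z  Z
 ·  0  0  0  0  0  0  0  0  0  0  0  0
 X  0  0  0  0  0  0  0  0  1  1  1  1
 P  0  1  1  1  1  1  1  1  1  2  2  2
 P  0  1  1  1  1  2  2  2  2  2  2  2
 Z  0  1  2  2  2  2  3  3  3  3  3  3
 X  0  1  2  2  2  2  3  3  4  4  4  4
 Z  0  1  2  2  3  3  3  4  4  4  5  5
 Z  0  1  2  2  3  3  4  4  4  4  5  6
 Z  0  1  2  2  3  3  4  5  5  5  5  6
dp[8][11] = 6. One LCS (by backtracking along matches): PPZXZZ.

6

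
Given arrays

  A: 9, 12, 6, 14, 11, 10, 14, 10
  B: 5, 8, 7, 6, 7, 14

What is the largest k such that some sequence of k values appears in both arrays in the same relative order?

2

Match 6 [3,4], then 14 [7,6] — 2 values in the same relative order in both. The LCS DP gives dp[8][6] = 2, so this is optimal.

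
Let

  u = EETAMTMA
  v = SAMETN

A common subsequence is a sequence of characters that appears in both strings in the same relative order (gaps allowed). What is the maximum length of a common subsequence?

3

Match A at u[4]=v[2], M at u[5]=v[3], T at u[6]=v[5] — 3 characters in the same relative order in both, and the DP table's final entry dp[8][6] is also 3, so no common subsequence is longer.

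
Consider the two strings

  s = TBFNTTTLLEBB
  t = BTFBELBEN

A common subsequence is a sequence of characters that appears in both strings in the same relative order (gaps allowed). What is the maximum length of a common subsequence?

Let dp[i][j] be the LCS length of the first i characters of s and the first j characters of t. dp[i][j] = dp[i-1][j-1]+1 when the i-th and j-th characters match, else max(dp[i-1][j], dp[i][j-1]).
    ·  B  T  F  B  E  L  B  E  N
 ·  0  0  0  0  0  0  0  0  0  0
 T  0  0  1  1  1  1  1  1  1  1
 B  0  1  1  1  2  2  2  2  2  2
 F  0  1  1  2  2  2  2  2  2  2
 N  0  1  1  2  2  2  2  2  2  3
 T  0  1  2  2  2  2  2  2  2  3
 T  0  1  2  2  2  2  2  2  2  3
 T  0  1  2  2  2  2  2  2  2  3
 L  0  1  2  2  2  2  3  3  3  3
 L  0  1  2  2  2  2  3  3  3  3
 E  0  1  2  2  2  3  3  3  4  4
 B  0  1  2  2  3  3  3  4  4  4
 B  0  1  2  2  3  3  3  4  4  4
dp[12][9] = 4. One LCS (by backtracking along matches): TBLE.

4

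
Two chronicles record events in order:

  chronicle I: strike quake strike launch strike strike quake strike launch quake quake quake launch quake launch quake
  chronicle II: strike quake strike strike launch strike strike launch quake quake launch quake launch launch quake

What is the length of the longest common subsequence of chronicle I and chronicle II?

Match strike at chronicle I[1]=chronicle II[1] → quake at chronicle I[2]=chronicle II[2] → strike at chronicle I[3]=chronicle II[4] → launch at chronicle I[4]=chronicle II[5] → strike at chronicle I[6]=chronicle II[6] → strike at chronicle I[8]=chronicle II[7] → launch at chronicle I[9]=chronicle II[8] → quake at chronicle I[10]=chronicle II[9] → quake at chronicle I[11]=chronicle II[10] → quake at chronicle I[12]=chronicle II[12] → launch at chronicle I[13]=chronicle II[13] → launch at chronicle I[15]=chronicle II[14] → quake at chronicle I[16]=chronicle II[15] — 13 events in the same relative order in both. The LCS DP gives dp[16][15] = 13, so this is optimal.

13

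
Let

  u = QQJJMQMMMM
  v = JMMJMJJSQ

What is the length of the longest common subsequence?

Taking J at u[3]=v[1] → J at u[4]=v[4] → M at u[5]=v[5] → Q at u[6]=v[9] gives a common subsequence of length 4. The LCS DP gives dp[10][9] = 4, so this is optimal.

4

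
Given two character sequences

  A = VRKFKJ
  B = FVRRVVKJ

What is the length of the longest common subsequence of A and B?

Let dp[i][j] be the LCS length of the first i characters of A and the first j characters of B. dp[i][j] = dp[i-1][j-1]+1 when the i-th and j-th characters match, else max(dp[i-1][j], dp[i][j-1]).
    ·  F  V  R  R  V  V  K  J
 ·  0  0  0  0  0  0  0  0  0
 V  0  0  1  1  1  1  1  1  1
 R  0  0  1  2  2  2  2  2  2
 K  0  0  1  2  2  2  2  3  3
 F  0  1  1  2  2  2  2  3  3
 K  0  1  1  2  2  2  2  3  3
 J  0  1  1  2  2  2  2  3  4
dp[6][8] = 4. One LCS (by backtracking along matches): VRKJ.

4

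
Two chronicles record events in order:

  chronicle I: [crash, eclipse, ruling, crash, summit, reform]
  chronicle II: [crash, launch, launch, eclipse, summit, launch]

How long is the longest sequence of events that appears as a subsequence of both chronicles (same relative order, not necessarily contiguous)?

One common subsequence of length 3: crash at chronicle I[1]=chronicle II[1]; then eclipse at chronicle I[2]=chronicle II[4]; then summit at chronicle I[5]=chronicle II[5]. The LCS DP gives dp[6][6] = 3, so this is optimal.

3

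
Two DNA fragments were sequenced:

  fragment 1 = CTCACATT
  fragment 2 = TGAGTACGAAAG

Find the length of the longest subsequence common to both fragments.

4

Let dp[i][j] be the LCS length of the first i bases of fragment 1 and the first j bases of fragment 2. dp[i][j] = dp[i-1][j-1]+1 when the i-th and j-th bases match, else max(dp[i-1][j], dp[i][j-1]).
    ·  T  G  A  G  T  A  C  G  A  A  A  G
 ·  0  0  0  0  0  0  0  0  0  0  0  0  0
 C  0  0  0  0  0  0  0  1  1  1  1  1  1
 T  0  1  1  1  1  1  1  1  1  1  1  1  1
 C  0  1  1  1  1  1  1  2  2  2  2  2  2
 A  0  1  1  2  2  2  2  2  2  3  3  3  3
 C  0  1  1  2  2  2  2  3  3  3  3  3  3
 A  0  1  1  2  2  2  3  3  3  4  4  4  4
 T  0  1  1  2  2  3  3  3  3  4  4  4  4
 T  0  1  1  2  2  3  3  3  3  4  4  4  4
dp[8][12] = 4. One LCS (by backtracking along matches): TCAA.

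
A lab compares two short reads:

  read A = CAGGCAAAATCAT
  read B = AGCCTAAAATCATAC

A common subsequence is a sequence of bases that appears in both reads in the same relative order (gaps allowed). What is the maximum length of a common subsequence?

11

Pick A at read A[2]=read B[1] → G at read A[3]=read B[2] → C at read A[5]=read B[4] → A at read A[6]=read B[6] → A at read A[7]=read B[7] → A at read A[8]=read B[8] → A at read A[9]=read B[9] → T at read A[10]=read B[10] → C at read A[11]=read B[11] → A at read A[12]=read B[12] → T at read A[13]=read B[13]; all 11 bases appear in both, in order. The LCS DP gives dp[13][15] = 11, so this is optimal.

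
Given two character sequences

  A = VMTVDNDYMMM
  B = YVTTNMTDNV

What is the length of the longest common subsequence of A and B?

5

Taking V (A #1, B #2); then M (A #2, B #6); then T (A #3, B #7); then D (A #5, B #8); then N (A #6, B #9) gives a common subsequence of length 5. The LCS DP gives dp[11][10] = 5, so this is optimal.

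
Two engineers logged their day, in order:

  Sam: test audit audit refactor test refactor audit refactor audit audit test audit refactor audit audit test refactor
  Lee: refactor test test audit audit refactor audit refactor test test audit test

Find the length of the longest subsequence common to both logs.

9

Match test (Sam #1, Lee #3), audit (Sam #2, Lee #4), audit (Sam #3, Lee #5), refactor (Sam #6, Lee #6), audit (Sam #7, Lee #7), refactor (Sam #8, Lee #8), test (Sam #11, Lee #10), audit (Sam #15, Lee #11), test (Sam #16, Lee #12) — 9 tasks in the same relative order in both. Since dp[17][12] = 9, nothing longer is possible.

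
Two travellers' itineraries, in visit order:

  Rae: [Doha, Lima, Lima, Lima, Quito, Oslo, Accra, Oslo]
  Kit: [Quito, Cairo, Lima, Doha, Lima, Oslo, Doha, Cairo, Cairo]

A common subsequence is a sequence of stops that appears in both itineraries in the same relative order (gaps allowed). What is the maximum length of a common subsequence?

One common subsequence of length 3: Doha (Rae #1, Kit #4), Lima (Rae #4, Kit #5), Oslo (Rae #6, Kit #6), and the DP table's final entry dp[8][9] is also 3, so no common subsequence is longer.

3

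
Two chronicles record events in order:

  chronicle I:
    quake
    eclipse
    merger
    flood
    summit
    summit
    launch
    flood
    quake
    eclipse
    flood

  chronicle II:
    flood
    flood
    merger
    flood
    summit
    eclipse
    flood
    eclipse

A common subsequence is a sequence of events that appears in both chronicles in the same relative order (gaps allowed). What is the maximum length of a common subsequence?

5

One common subsequence of length 5: merger at chronicle I[3]=chronicle II[3]; then flood at chronicle I[4]=chronicle II[4]; then summit at chronicle I[5]=chronicle II[5]; then flood at chronicle I[8]=chronicle II[7]; then eclipse at chronicle I[10]=chronicle II[8]. The LCS DP gives dp[11][8] = 5, so this is optimal.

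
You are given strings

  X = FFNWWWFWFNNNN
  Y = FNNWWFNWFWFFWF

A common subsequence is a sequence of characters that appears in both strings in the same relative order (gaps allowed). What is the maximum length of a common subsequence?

8

Match F [1,1] → F [2,6] → N [3,7] → W [4,8] → W [5,10] → F [7,12] → W [8,13] → F [9,14] — 8 characters in the same relative order in both, and the DP table's final entry dp[13][14] is also 8, so no common subsequence is longer.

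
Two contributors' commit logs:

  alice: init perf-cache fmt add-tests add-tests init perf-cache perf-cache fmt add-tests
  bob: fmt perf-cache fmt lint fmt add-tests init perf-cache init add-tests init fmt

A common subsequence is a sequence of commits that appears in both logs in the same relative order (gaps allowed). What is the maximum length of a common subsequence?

6

Pick perf-cache at alice[2]=bob[2], then fmt at alice[3]=bob[5], then add-tests at alice[4]=bob[6], then add-tests at alice[5]=bob[10], then init at alice[6]=bob[11], then fmt at alice[9]=bob[12]; all 6 commits appear in both, in order. dp[10][12] = 6 confirms this is the maximum.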